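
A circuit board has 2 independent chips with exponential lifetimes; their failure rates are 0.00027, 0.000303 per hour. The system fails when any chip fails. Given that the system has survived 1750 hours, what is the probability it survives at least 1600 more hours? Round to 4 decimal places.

0.3998

Time to first failure ~ Exp(Σλ) with Σλ = 0.000573.
By memorylessness, P(T > 1750+1600 | T > 1750) = P(T > 1600) = e^(−0.000573·1600) ≈ 0.3998.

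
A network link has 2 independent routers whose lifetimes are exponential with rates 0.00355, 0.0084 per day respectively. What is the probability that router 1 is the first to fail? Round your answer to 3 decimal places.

0.297

The time to first failure is exponential with rate Σλ = 0.00355 + 0.0084 = 0.01195.
P(router 1 first) = λ_1/Σλ = 0.00355/0.01195 ≈ 0.297.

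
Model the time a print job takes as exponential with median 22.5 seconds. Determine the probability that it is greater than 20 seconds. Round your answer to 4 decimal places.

For an exponential, median = ln(2)/λ, so λ = ln 2 / 22.5 = 0.0308065 per second.
P(X > 20) = e^(−λ·20) = e^(−0.61613) ≈ 0.5400.

0.5400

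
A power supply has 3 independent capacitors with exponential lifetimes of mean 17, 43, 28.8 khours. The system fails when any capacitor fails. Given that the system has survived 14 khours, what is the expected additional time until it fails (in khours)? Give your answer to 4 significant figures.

First-failure rate Σλ = 1/17 + 1/43 + 1/28.8 = 0.116802.
By memorylessness the expected residual is 1/Σλ = 8.56153 khours, regardless of the 14 already elapsed.

8.562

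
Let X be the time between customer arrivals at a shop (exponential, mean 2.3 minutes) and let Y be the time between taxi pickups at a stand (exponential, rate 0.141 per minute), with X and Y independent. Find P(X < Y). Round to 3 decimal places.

λ_1 = 1/2.3 = 0.434783, λ_2 = 0.141.
For independent exponentials, P(X < Y) = λ_1/(λ_1+λ_2) = 0.434783/0.575783 ≈ 0.755.

0.755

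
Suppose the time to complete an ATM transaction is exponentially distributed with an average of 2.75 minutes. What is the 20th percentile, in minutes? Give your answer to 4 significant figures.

0.6136

The rate is λ = 1/2.75 = 0.363636 per minute.
Set 1 − e^(−λt) = 0.2, so t = −ln(0.8)/λ = 0.22314/0.363636 ≈ 0.613645 minutes.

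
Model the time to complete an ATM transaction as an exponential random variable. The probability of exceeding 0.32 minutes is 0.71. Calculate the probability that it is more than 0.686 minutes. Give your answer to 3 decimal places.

e^(−λ·0.32) = 0.71 ⇒ λ = −ln(0.71)/0.32 = 1.07028.
P(X > 0.686) = e^(−1.07028·0.686) = e^(−0.73421) ≈ 0.480.

0.480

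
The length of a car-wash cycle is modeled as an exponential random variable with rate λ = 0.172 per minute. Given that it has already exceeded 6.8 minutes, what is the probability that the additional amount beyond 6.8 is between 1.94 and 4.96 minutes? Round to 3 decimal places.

Memoryless: the residual past 6.8 is again Exp(λ).
P(1.94 < residual < 4.96) = e^(−λ·1.94) − e^(−λ·4.96) = 0.71628 − 0.42608 ≈ 0.290.

0.290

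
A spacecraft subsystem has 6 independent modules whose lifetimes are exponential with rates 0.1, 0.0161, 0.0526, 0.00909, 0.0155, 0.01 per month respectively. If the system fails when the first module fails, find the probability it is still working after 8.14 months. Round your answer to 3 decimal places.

The time to first failure is exponential with rate Σλ = 0.1 + 0.0161 + 0.0526 + 0.00909 + 0.0155 + 0.01 = 0.20329.
P(min > 8.14) = e^(−0.20329·8.14) = e^(−1.6548) ≈ 0.191.

0.191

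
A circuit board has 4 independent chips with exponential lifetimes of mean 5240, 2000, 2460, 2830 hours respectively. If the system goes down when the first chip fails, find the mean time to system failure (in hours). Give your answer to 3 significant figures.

689

The first failure time is exponential with rate Σλ_i = 1/5240 + 1/2000 + 1/2460 + 1/2830 = 0.0014507 per hour.
E[min] = 1/Σλ = 1/0.0014507 = 689.322 hours.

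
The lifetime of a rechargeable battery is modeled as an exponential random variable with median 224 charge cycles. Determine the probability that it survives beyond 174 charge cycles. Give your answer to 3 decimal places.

For an exponential, median = ln(2)/λ, so λ = ln 2 / 224 = 0.00309441 per charge cycle.
P(X > 174) = e^(−λ·174) = e^(−0.53843) ≈ 0.584.

0.584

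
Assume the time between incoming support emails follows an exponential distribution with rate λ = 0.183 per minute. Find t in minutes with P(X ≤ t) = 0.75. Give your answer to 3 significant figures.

7.58

Set 1 − e^(−λt) = 0.75, so t = −ln(0.25)/λ = 1.3863/0.183 ≈ 7.57538 minutes.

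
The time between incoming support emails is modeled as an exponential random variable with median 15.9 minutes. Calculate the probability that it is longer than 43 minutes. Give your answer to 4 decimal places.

For an exponential, median = ln(2)/λ, so λ = ln 2 / 15.9 = 0.0435942 per minute.
P(X > 43) = e^(−λ·43) = e^(−1.8745) ≈ 0.1534.

0.1534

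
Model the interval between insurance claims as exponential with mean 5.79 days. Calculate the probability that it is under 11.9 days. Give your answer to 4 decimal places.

0.8719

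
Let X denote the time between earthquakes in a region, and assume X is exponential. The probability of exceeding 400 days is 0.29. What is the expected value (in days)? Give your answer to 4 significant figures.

e^(−λ·400) = 0.29 ⇒ λ = −ln(0.29)/400 = 0.00309469.
Mean = 1/λ = 323.135 days.

323.1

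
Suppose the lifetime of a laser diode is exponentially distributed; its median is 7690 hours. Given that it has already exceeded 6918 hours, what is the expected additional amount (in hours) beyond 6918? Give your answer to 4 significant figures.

11090

For an exponential, median = ln(2)/λ, so λ = ln 2 / 7690 = 0.0000901362 per hour.
By memorylessness, the remaining amount past any threshold is again Exp(λ) with mean 1/λ = 11094.3 hours.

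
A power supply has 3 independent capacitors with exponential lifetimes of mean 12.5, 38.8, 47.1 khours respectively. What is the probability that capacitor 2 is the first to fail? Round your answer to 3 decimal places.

0.203

Rates: λ_i = 1/mean_i → 0.08, 0.0257732, 0.0212314; Σλ = 0.127005.
P(capacitor 2 first) = λ_2/Σλ = 0.0257732/0.127005 ≈ 0.203.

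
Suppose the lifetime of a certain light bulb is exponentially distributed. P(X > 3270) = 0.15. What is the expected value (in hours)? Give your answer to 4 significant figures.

1724

e^(−λ·3270) = 0.15 ⇒ λ = −ln(0.15)/3270 = 0.000580159.
Mean = 1/λ = 1723.67 hours.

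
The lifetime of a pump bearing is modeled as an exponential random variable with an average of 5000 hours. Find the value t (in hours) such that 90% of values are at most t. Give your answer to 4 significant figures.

11510

The rate is λ = 1/5000 = 0.0002 per hour.
Set 1 − e^(−λt) = 0.9, so t = −ln(0.1)/λ = 2.3026/0.0002 ≈ 11512.9 hours.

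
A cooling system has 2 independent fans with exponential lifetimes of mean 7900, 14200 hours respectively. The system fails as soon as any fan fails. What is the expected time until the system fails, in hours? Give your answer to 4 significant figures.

5076

The first failure time is exponential with rate Σλ_i = 1/7900 + 1/14200 = 0.000197005 per hour.
E[min] = 1/Σλ = 1/0.000197005 = 5076.02 hours.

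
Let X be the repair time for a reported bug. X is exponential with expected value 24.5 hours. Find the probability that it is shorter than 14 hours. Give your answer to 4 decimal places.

0.4353

The rate is λ = 1/24.5 = 0.0408163 per hour.
P(X ≤ 14) = 1 − e^(−λ·14) = 1 − e^(−0.57143) ≈ 0.4353.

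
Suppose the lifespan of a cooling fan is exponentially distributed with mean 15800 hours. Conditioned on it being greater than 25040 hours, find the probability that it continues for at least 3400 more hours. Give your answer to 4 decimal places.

The rate is λ = 1/15800 = 0.0000632911 per hour.
P(X > s+t | X > s) = e^(−λ(s+t))/e^(−λs) = e^(−λt), independent of s = 25040.
P(X > 3400) = e^(−0.21519) ≈ 0.8064.

0.8064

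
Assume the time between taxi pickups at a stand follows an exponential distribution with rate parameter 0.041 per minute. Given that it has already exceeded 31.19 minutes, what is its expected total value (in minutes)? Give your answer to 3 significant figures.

55.6

By memorylessness, E[X | X > 31.19] = 31.19 + 1/λ = 31.19 + 24.3902 = 55.5802 minutes.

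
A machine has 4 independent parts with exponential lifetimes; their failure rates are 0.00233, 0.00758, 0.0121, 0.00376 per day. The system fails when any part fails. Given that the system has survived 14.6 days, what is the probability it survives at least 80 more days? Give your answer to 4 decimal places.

Time to first failure ~ Exp(Σλ) with Σλ = 0.02577.
By memorylessness, P(T > 14.6+80 | T > 14.6) = P(T > 80) = e^(−0.02577·80) ≈ 0.1273.

0.1273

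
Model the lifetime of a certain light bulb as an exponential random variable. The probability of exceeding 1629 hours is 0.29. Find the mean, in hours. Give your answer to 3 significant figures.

1320

e^(−λ·1629) = 0.29 ⇒ λ = −ln(0.29)/1629 = 0.000759898.
Mean = 1/λ = 1315.97 hours.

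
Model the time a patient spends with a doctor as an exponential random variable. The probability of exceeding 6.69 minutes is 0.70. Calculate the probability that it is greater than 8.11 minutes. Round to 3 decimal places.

e^(−λ·6.69) = 0.70 ⇒ λ = −ln(0.70)/6.69 = 0.0533146.
P(X > 8.11) = e^(−0.0533146·8.11) = e^(−0.43238) ≈ 0.649.

0.649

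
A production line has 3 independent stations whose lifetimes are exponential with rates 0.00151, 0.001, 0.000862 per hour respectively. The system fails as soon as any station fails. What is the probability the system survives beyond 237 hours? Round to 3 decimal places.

The time to first failure is exponential with rate Σλ = 0.00151 + 0.001 + 0.000862 = 0.003372.
P(min > 237) = e^(−0.003372·237) = e^(−0.79916) ≈ 0.450.

0.450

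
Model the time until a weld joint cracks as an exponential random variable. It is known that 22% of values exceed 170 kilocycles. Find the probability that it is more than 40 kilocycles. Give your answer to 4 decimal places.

0.7003

e^(−λ·170) = 0.22 ⇒ λ = −ln(0.22)/170 = 0.00890663.
P(X > 40) = e^(−0.00890663·40) = e^(−0.35627) ≈ 0.7003.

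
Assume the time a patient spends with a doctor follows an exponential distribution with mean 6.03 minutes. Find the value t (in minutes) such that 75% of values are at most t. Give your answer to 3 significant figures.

8.36

The rate is λ = 1/6.03 = 0.165837 per minute.
Set 1 − e^(−λt) = 0.75, so t = −ln(0.25)/λ = 1.3863/0.165837 ≈ 8.35935 minutes.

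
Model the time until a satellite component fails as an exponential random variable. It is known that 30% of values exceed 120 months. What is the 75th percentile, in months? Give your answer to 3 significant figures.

138

e^(−λ·120) = 0.30 ⇒ λ = −ln(0.30)/120 = 0.0100331.
75th percentile: 1 − e^(−λt) = 0.75, t = −ln(0.25)/λ = 138.172 months.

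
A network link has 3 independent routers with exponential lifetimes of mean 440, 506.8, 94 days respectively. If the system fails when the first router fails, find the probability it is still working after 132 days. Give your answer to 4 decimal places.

The first failure time is exponential with rate Σλ_i = 1/440 + 1/506.8 + 1/94 = 0.0148842 per day.
P(min > 132) = e^(−0.0148842·132) = e^(−1.9647) ≈ 0.1402.

0.1402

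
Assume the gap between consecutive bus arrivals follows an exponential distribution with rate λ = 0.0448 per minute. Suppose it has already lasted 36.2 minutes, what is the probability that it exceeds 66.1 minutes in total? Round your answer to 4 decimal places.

By the memoryless property, P(X > 36.2+29.9 | X > 36.2) = P(X > 29.9).
P(X > 29.9) = e^(−1.3395) ≈ 0.2620.

0.2620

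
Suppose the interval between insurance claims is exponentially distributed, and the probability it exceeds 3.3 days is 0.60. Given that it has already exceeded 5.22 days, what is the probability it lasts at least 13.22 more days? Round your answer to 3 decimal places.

0.129

From e^(−λ·3.3) = 0.60, λ = −ln(0.60)/3.3 = 0.154796.
Memoryless: P(X > 5.22+13.22 | X > 5.22) = P(X > 13.22) = e^(−0.154796·13.22) ≈ 0.129.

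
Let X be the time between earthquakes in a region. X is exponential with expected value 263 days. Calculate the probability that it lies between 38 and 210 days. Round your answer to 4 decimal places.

The rate is λ = 1/263 = 0.00380228 per day.
P(38 < X < 210) = e^(−λ·38) − e^(−λ·210) = 0.86547 − 0.45001 ≈ 0.4155.

0.4155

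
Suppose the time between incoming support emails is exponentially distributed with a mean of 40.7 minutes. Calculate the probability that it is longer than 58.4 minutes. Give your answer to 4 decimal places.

The rate is λ = 1/40.7 = 0.02457 per minute.
P(X > 58.4) = e^(−λ·58.4) = e^(−1.4349) ≈ 0.2381.

0.2381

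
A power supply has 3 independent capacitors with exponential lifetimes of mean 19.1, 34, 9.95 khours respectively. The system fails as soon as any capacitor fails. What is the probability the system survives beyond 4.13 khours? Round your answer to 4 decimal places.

0.4711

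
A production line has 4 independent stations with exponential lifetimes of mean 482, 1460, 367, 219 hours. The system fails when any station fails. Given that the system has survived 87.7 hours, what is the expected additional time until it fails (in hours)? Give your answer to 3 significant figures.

First-failure rate Σλ = 1/482 + 1/1460 + 1/367 + 1/219 = 0.0100506.
By memorylessness the expected residual is 1/Σλ = 99.4963 hours, regardless of the 87.7 already elapsed.

99.5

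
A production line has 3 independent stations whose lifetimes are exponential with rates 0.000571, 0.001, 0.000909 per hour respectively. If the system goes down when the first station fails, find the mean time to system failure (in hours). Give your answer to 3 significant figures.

403

The time to first failure is exponential with rate Σλ = 0.000571 + 0.001 + 0.000909 = 0.00248.
E[min] = 1/Σλ = 1/0.00248 = 403.226 hours.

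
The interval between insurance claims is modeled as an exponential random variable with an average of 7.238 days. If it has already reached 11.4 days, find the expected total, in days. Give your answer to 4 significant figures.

18.64

The rate is λ = 1/7.238 = 0.13816 per day.
By memorylessness, E[X | X > 11.4] = 11.4 + 1/λ = 11.4 + 7.238 = 18.638 days.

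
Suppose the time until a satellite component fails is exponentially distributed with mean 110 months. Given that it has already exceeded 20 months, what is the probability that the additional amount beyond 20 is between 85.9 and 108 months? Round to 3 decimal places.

The rate is λ = 1/110 = 0.00909091 per month.
Memoryless: the residual past 20 is again Exp(λ).
P(85.9 < residual < 108) = e^(−λ·85.9) − e^(−λ·108) = 0.45799 − 0.37463 ≈ 0.083.

0.083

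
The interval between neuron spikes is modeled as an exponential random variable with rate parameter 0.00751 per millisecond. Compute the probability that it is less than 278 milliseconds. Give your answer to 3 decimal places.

0.876

P(X ≤ 278) = 1 − e^(−λ·278) = 1 − e^(−2.0878) ≈ 0.876.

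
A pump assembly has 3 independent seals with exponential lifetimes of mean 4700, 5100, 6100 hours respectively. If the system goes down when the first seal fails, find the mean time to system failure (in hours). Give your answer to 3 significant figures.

1750

The first failure time is exponential with rate Σλ_i = 1/4700 + 1/5100 + 1/6100 = 0.000572779 per hour.
E[min] = 1/Σλ = 1/0.000572779 = 1745.87 hours.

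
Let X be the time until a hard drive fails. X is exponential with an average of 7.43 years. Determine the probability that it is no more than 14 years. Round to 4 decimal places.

The rate is λ = 1/7.43 = 0.13459 per year.
P(X ≤ 14) = 1 − e^(−λ·14) = 1 − e^(−1.8843) ≈ 0.8481.

0.8481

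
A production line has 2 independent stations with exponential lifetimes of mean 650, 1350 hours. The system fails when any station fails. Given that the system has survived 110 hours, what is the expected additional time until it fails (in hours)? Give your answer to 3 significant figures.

439

First-failure rate Σλ = 1/650 + 1/1350 = 0.0022792.
By memorylessness the expected residual is 1/Σλ = 438.75 hours, regardless of the 110 already elapsed.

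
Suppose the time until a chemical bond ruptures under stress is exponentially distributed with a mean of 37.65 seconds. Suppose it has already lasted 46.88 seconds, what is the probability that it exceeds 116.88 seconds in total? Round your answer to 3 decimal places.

The rate is λ = 1/37.65 = 0.0265604 per second.
By the memoryless property, P(X > 46.88+70 | X > 46.88) = P(X > 70).
P(X > 70) = e^(−1.8592) ≈ 0.156.

0.156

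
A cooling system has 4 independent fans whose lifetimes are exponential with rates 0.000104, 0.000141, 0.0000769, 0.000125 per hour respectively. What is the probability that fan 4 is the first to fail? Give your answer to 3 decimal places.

0.280

The time to first failure is exponential with rate Σλ = 0.000104 + 0.000141 + 0.0000769 + 0.000125 = 0.0004469.
P(fan 4 first) = λ_4/Σλ = 0.000125/0.0004469 ≈ 0.280.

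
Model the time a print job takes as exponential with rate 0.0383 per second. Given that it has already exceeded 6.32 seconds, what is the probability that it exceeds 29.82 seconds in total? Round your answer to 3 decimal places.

By the memoryless property, P(X > 6.32+23.5 | X > 6.32) = P(X > 23.5).
P(X > 23.5) = e^(−0.90005) ≈ 0.407.

0.407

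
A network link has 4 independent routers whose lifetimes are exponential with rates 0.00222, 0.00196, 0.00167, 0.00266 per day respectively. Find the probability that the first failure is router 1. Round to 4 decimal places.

The time to first failure is exponential with rate Σλ = 0.00222 + 0.00196 + 0.00167 + 0.00266 = 0.00851.
P(router 1 first) = λ_1/Σλ = 0.00222/0.00851 ≈ 0.2609.

0.2609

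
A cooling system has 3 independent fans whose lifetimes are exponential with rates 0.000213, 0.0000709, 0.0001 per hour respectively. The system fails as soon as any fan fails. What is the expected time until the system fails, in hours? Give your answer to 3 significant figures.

2600

The time to first failure is exponential with rate Σλ = 0.000213 + 0.0000709 + 0.0001 = 0.0003839.
E[min] = 1/Σλ = 1/0.0003839 = 2604.85 hours.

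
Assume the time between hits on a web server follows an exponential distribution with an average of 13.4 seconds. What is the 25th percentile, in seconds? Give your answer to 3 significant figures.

The rate is λ = 1/13.4 = 0.0746269 per second.
Set 1 − e^(−λt) = 0.25, so t = −ln(0.75)/λ = 0.28768/0.0746269 ≈ 3.85494 seconds.

3.85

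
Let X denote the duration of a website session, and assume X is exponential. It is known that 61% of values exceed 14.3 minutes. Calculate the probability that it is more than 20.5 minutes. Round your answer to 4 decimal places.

0.4923

e^(−λ·14.3) = 0.61 ⇒ λ = −ln(0.61)/14.3 = 0.0345662.
P(X > 20.5) = e^(−0.0345662·20.5) = e^(−0.70861) ≈ 0.4923.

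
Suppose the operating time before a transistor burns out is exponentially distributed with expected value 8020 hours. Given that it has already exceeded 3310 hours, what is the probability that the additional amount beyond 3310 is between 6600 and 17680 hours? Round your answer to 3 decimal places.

0.329

The rate is λ = 1/8020 = 0.000124688 per hour.
Memoryless: the residual past 3310 is again Exp(λ).
P(6600 < residual < 17680) = e^(−λ·6600) − e^(−λ·17680) = 0.43914 − 0.11031 ≈ 0.329.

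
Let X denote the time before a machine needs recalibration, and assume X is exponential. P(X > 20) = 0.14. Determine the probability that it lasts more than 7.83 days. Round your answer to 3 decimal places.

e^(−λ·20) = 0.14 ⇒ λ = −ln(0.14)/20 = 0.0983056.
P(X > 7.83) = e^(−0.0983056·7.83) = e^(−0.76973) ≈ 0.463.

0.463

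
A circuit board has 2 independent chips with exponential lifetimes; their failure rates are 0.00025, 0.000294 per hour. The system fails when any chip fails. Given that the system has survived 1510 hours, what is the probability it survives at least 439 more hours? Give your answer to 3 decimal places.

0.788

Time to first failure ~ Exp(Σλ) with Σλ = 0.000544.
By memorylessness, P(T > 1510+439 | T > 1510) = P(T > 439) = e^(−0.000544·439) ≈ 0.788.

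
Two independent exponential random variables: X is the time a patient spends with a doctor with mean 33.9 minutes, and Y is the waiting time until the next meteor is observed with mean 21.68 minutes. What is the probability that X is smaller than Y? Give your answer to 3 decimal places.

λ_1 = 1/33.9 = 0.0294985, λ_2 = 1/21.68 = 0.0461255.
For independent exponentials, P(X < Y) = λ_1/(λ_1+λ_2) = 0.0294985/0.075624 ≈ 0.390.

0.390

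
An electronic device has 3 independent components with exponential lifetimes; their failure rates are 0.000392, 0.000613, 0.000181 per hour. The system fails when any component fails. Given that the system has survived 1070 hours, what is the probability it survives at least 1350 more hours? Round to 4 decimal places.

0.2017

Time to first failure ~ Exp(Σλ) with Σλ = 0.001186.
By memorylessness, P(T > 1070+1350 | T > 1070) = P(T > 1350) = e^(−0.001186·1350) ≈ 0.2017.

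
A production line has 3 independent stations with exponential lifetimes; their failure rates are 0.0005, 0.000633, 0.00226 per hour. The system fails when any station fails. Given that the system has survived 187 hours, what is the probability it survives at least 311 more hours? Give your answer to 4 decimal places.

0.3481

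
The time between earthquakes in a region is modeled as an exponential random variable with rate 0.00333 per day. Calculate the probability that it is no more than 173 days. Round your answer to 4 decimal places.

0.4379

P(X ≤ 173) = 1 − e^(−λ·173) = 1 − e^(−0.57609) ≈ 0.4379.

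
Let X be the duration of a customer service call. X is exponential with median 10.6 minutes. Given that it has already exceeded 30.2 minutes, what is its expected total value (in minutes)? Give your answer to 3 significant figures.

For an exponential, median = ln(2)/λ, so λ = ln 2 / 10.6 = 0.0653912 per minute.
By memorylessness, E[X | X > 30.2] = 30.2 + 1/λ = 30.2 + 15.2926 = 45.4926 minutes.

45.5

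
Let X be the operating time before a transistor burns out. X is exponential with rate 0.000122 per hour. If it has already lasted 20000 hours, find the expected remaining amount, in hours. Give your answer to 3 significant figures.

By memorylessness, the remaining amount past any threshold is again Exp(λ) with mean 1/λ = 8196.72 hours.

8200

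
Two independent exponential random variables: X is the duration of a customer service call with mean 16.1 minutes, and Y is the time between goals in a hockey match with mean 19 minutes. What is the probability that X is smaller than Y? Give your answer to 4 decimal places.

λ_1 = 1/16.1 = 0.0621118, λ_2 = 1/19 = 0.0526316.
For independent exponentials, P(X < Y) = λ_1/(λ_1+λ_2) = 0.0621118/0.114743 ≈ 0.5413.

0.5413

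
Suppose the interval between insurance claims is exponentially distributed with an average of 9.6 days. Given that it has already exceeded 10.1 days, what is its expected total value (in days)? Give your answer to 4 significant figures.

The rate is λ = 1/9.6 = 0.104167 per day.
By memorylessness, E[X | X > 10.1] = 10.1 + 1/λ = 10.1 + 9.6 = 19.7 days.

19.70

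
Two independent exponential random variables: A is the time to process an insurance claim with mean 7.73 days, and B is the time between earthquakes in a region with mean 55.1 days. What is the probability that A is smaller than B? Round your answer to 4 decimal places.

0.8770

λ_1 = 1/7.73 = 0.129366, λ_2 = 1/55.1 = 0.0181488.
For independent exponentials, P(A < B) = λ_1/(λ_1+λ_2) = 0.129366/0.147515 ≈ 0.8770.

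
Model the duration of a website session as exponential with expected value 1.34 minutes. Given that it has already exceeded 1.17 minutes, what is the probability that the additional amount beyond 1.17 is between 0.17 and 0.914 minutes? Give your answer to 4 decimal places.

The rate is λ = 1/1.34 = 0.746269 per minute.
Memoryless: the residual past 1.17 is again Exp(λ).
P(0.17 < residual < 0.914) = e^(−λ·0.17) − e^(−λ·0.914) = 0.88085 − 0.50556 ≈ 0.3753.

0.3753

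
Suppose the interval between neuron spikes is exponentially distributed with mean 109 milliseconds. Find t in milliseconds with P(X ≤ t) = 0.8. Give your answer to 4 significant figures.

175.4

The rate is λ = 1/109 = 0.00917431 per millisecond.
Set 1 − e^(−λt) = 0.8, so t = −ln(0.2)/λ = 1.6094/0.00917431 ≈ 175.429 milliseconds.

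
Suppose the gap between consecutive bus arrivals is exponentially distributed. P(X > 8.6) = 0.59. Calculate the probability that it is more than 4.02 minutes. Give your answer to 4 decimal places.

0.7814

e^(−λ·8.6) = 0.59 ⇒ λ = −ln(0.59)/8.6 = 0.0613526.
P(X > 4.02) = e^(−0.0613526·4.02) = e^(−0.24664) ≈ 0.7814.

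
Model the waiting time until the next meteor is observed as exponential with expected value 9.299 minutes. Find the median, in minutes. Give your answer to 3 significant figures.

The rate is λ = 1/9.299 = 0.107538 per minute.
Set 1 − e^(−λt) = 0.5, so t = −ln(0.5)/λ = 0.69315/0.107538 ≈ 6.44558 minutes.

6.45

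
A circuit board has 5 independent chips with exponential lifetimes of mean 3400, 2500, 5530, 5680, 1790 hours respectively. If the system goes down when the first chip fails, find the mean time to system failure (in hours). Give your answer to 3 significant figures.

621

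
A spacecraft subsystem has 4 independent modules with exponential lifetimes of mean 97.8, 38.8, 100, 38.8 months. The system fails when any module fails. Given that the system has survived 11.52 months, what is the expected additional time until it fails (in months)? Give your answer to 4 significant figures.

First-failure rate Σλ = 1/97.8 + 1/38.8 + 1/100 + 1/38.8 = 0.0717713.
By memorylessness the expected residual is 1/Σλ = 13.9331 months, regardless of the 11.52 already elapsed.

13.93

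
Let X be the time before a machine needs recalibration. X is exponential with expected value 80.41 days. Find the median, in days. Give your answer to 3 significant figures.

55.7

The rate is λ = 1/80.41 = 0.0124363 per day.
Set 1 − e^(−λt) = 0.5, so t = −ln(0.5)/λ = 0.69315/0.0124363 ≈ 55.736 days.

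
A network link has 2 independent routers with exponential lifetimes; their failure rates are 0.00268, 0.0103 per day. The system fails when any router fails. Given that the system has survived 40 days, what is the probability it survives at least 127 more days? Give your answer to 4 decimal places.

Time to first failure ~ Exp(Σλ) with Σλ = 0.01298.
By memorylessness, P(T > 40+127 | T > 40) = P(T > 127) = e^(−0.01298·127) ≈ 0.1923.

0.1923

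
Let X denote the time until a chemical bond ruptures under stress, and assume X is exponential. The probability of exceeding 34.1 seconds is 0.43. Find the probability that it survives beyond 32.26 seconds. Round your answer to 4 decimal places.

0.4500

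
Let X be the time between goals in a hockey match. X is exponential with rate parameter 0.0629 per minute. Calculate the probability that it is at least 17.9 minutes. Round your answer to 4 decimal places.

P(X > 17.9) = e^(−λ·17.9) = e^(−1.1259) ≈ 0.3244.

0.3244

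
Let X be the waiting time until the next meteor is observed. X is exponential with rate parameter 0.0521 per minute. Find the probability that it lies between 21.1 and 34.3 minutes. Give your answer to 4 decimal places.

0.1656

P(21.1 < X < 34.3) = e^(−λ·21.1) − e^(−λ·34.3) = 0.33310 − 0.16746 ≈ 0.1656.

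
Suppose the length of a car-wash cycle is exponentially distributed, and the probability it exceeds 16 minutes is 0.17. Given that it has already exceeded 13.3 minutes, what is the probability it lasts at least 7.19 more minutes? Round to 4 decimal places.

0.4510

From e^(−λ·16) = 0.17, λ = −ln(0.17)/16 = 0.110747.
Memoryless: P(X > 13.3+7.19 | X > 13.3) = P(X > 7.19) = e^(−0.110747·7.19) ≈ 0.4510.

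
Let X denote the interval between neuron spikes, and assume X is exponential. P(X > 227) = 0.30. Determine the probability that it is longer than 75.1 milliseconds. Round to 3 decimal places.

0.671

e^(−λ·227) = 0.30 ⇒ λ = −ln(0.30)/227 = 0.00530384.
P(X > 75.1) = e^(−0.00530384·75.1) = e^(−0.39832) ≈ 0.671.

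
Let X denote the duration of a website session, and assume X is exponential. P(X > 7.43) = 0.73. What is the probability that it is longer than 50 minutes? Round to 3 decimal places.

0.120

e^(−λ·7.43) = 0.73 ⇒ λ = −ln(0.73)/7.43 = 0.0423568.
P(X > 50) = e^(−0.0423568·50) = e^(−2.1178) ≈ 0.120.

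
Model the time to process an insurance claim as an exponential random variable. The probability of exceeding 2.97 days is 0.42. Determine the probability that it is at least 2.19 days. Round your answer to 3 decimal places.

e^(−λ·2.97) = 0.42 ⇒ λ = −ln(0.42)/2.97 = 0.292088.
P(X > 2.19) = e^(−0.292088·2.19) = e^(−0.63967) ≈ 0.527.

0.527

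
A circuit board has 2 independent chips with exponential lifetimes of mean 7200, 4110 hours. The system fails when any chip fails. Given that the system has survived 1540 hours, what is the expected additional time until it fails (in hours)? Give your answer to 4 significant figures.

2616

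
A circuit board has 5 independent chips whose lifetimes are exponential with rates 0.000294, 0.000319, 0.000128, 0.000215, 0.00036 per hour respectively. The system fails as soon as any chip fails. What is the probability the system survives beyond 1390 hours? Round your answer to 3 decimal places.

The time to first failure is exponential with rate Σλ = 0.000294 + 0.000319 + 0.000128 + 0.000215 + 0.00036 = 0.001316.
P(min > 1390) = e^(−0.001316·1390) = e^(−1.8292) ≈ 0.161.

0.161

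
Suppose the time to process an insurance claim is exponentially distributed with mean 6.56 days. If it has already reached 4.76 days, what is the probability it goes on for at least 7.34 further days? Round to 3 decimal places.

0.327

The rate is λ = 1/6.56 = 0.152439 per day.
P(X > s+t | X > s) = e^(−λ(s+t))/e^(−λs) = e^(−λt), independent of s = 4.76.
P(X > 7.34) = e^(−1.1189) ≈ 0.327.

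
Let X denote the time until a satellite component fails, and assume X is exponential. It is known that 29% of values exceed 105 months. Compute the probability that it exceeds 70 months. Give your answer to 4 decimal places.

e^(−λ·105) = 0.29 ⇒ λ = −ln(0.29)/105 = 0.0117893.
P(X > 70) = e^(−0.0117893·70) = e^(−0.82525) ≈ 0.4381.

0.4381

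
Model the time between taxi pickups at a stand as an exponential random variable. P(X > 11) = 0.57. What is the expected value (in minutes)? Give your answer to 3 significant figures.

e^(−λ·11) = 0.57 ⇒ λ = −ln(0.57)/11 = 0.0511017.
Mean = 1/λ = 19.5688 minutes.

19.6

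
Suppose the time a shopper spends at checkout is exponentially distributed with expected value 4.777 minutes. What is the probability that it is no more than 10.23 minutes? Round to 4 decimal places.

The rate is λ = 1/4.777 = 0.209336 per minute.
P(X ≤ 10.23) = 1 − e^(−λ·10.23) = 1 − e^(−2.1415) ≈ 0.8825.

0.8825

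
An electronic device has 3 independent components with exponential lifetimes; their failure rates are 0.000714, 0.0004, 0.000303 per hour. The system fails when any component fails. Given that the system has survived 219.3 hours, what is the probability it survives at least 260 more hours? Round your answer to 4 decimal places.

Time to first failure ~ Exp(Σλ) with Σλ = 0.001417.
By memorylessness, P(T > 219.3+260 | T > 219.3) = P(T > 260) = e^(−0.001417·260) ≈ 0.6918.

0.6918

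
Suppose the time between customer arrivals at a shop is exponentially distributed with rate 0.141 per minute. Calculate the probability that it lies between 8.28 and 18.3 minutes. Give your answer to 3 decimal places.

0.235

P(8.28 < X < 18.3) = e^(−λ·8.28) − e^(−λ·18.3) = 0.31115 − 0.07575 ≈ 0.235.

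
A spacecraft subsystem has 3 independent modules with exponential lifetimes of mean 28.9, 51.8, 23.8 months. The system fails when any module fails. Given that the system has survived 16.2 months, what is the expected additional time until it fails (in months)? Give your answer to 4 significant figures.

First-failure rate Σλ = 1/28.9 + 1/51.8 + 1/23.8 = 0.0959239.
By memorylessness the expected residual is 1/Σλ = 10.4249 months, regardless of the 16.2 already elapsed.

10.42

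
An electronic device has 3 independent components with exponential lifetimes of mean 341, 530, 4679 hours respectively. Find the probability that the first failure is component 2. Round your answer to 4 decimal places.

0.3749

Rates: λ_i = 1/mean_i → 0.00293255, 0.00188679, 0.000213721; Σλ = 0.00503306.
P(component 2 first) = λ_2/Σλ = 0.00188679/0.00503306 ≈ 0.3749.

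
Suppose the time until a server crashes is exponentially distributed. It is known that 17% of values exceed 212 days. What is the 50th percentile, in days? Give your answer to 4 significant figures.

82.93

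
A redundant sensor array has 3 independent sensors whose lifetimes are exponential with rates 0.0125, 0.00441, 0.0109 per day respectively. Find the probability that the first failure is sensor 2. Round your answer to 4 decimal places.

The time to first failure is exponential with rate Σλ = 0.0125 + 0.00441 + 0.0109 = 0.02781.
P(sensor 2 first) = λ_2/Σλ = 0.00441/0.02781 ≈ 0.1586.

0.1586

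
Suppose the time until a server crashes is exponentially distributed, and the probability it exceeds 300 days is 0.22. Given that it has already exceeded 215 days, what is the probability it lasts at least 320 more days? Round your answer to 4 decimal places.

0.1989

From e^(−λ·300) = 0.22, λ = −ln(0.22)/300 = 0.00504709.
Memoryless: P(X > 215+320 | X > 215) = P(X > 320) = e^(−0.00504709·320) ≈ 0.1989.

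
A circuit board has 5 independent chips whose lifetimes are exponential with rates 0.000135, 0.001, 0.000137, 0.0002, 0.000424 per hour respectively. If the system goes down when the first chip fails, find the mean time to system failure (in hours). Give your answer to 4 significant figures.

527.4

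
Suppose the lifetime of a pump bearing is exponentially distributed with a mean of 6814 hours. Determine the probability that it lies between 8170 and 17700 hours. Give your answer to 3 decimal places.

The rate is λ = 1/6814 = 0.000146757 per hour.
P(8170 < X < 17700) = e^(−λ·8170) − e^(−λ·17700) = 0.30149 − 0.07445 ≈ 0.227.

0.227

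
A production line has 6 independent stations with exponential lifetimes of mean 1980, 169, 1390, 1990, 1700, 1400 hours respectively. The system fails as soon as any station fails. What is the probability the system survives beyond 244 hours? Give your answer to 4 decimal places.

0.1127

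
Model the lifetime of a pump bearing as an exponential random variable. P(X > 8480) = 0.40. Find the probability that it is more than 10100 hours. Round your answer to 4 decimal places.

e^(−λ·8480) = 0.40 ⇒ λ = −ln(0.40)/8480 = 0.000108053.
P(X > 10100) = e^(−0.000108053·10100) = e^(−1.0913) ≈ 0.3358.

0.3358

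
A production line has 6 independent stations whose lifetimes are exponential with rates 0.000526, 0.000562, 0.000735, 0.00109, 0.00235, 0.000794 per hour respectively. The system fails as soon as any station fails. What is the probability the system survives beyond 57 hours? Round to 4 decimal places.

The time to first failure is exponential with rate Σλ = 0.000526 + 0.000562 + 0.000735 + 0.00109 + 0.00235 + 0.000794 = 0.006057.
P(min > 57) = e^(−0.006057·57) = e^(−0.34525) ≈ 0.7080.

0.7080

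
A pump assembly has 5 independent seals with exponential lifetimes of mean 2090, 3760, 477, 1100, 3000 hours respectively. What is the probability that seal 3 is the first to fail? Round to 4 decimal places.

0.5134

Rates: λ_i = 1/mean_i → 0.000478469, 0.000265957, 0.00209644, 0.000909091, 0.000333333; Σλ = 0.00408329.
P(seal 3 first) = λ_3/Σλ = 0.00209644/0.00408329 ≈ 0.5134.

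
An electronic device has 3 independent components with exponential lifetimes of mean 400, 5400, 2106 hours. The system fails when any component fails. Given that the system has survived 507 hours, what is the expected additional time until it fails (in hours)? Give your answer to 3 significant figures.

First-failure rate Σλ = 1/400 + 1/5400 + 1/2106 = 0.00316002.
By memorylessness the expected residual is 1/Σλ = 316.454 hours, regardless of the 507 already elapsed.

316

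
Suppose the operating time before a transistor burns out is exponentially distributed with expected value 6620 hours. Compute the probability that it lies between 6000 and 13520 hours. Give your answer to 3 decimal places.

The rate is λ = 1/6620 = 0.000151057 per hour.
P(6000 < X < 13520) = e^(−λ·6000) − e^(−λ·13520) = 0.40400 − 0.12973 ≈ 0.274.

0.274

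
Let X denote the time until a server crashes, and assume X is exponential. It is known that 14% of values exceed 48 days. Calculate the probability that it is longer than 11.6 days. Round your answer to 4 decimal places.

e^(−λ·48) = 0.14 ⇒ λ = −ln(0.14)/48 = 0.0409607.
P(X > 11.6) = e^(−0.0409607·11.6) = e^(−0.47514) ≈ 0.6218.

0.6218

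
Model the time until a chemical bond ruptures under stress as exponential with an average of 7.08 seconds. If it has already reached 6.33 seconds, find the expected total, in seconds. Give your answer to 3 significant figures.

The rate is λ = 1/7.08 = 0.141243 per second.
By memorylessness, E[X | X > 6.33] = 6.33 + 1/λ = 6.33 + 7.08 = 13.41 seconds.

13.4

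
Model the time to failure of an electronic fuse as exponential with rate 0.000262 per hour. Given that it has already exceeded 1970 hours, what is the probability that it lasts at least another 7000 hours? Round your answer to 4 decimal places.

P(X > s+t | X > s) = e^(−λ(s+t))/e^(−λs) = e^(−λt), independent of s = 1970.
P(X > 7000) = e^(−1.834) ≈ 0.1598.

0.1598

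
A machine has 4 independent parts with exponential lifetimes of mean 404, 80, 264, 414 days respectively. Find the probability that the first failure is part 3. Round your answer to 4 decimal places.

0.1789

Rates: λ_i = 1/mean_i → 0.00247525, 0.0125, 0.00378788, 0.00241546; Σλ = 0.0211786.
P(part 3 first) = λ_3/Σλ = 0.00378788/0.0211786 ≈ 0.1789.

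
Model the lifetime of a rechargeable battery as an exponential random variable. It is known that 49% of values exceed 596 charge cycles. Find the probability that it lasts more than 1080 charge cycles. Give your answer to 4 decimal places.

0.2745

e^(−λ·596) = 0.49 ⇒ λ = −ln(0.49)/596 = 0.0011969.
P(X > 1080) = e^(−0.0011969·1080) = e^(−1.2926) ≈ 0.2745.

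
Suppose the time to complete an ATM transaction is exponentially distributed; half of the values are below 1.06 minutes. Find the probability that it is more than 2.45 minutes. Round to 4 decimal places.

0.2015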